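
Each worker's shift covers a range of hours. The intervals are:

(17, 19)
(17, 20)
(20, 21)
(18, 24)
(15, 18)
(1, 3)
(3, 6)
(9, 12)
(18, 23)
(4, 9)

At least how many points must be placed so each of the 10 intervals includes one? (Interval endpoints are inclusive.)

By right end: [1,3]  [3,6]  [4,9]  [9,12]  [15,18]  [17,19]  [17,20]  [20,21]  [18,23]  [18,24]
[1,3] uncovered → point at 3; [4,9] uncovered → point at 9; [15,18] uncovered → point at 18; [20,21] uncovered → point at 21.
Points: 3, 9, 18, 21 (4 total).

4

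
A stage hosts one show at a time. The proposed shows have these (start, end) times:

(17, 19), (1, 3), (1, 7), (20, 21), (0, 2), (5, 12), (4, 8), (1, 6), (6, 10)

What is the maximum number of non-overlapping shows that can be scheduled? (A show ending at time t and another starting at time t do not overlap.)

By end time: (0,2), (1,3), (1,6), (1,7), (4,8), (6,10), (5,12), (17,19), (20,21).
Pick (0,2); next start ≥ 2 → (4,8); next start ≥ 8 → (17,19); next start ≥ 19 → (20,21).
Selected 4 shows.

4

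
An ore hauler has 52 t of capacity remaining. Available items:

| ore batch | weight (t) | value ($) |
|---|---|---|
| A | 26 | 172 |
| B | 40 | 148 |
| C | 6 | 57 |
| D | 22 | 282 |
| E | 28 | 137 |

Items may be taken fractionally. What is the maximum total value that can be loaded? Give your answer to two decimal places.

497.77

Sort by value per unit weight and fill in that order.
Ratios (sorted): D 12.82, C 9.50, A 6.62, E 4.89, B 3.70
take D (22 @ 282); take C (6 @ 57); take 24/26 of A → 158.77. Capacity used 52/52.
Total value = 497.77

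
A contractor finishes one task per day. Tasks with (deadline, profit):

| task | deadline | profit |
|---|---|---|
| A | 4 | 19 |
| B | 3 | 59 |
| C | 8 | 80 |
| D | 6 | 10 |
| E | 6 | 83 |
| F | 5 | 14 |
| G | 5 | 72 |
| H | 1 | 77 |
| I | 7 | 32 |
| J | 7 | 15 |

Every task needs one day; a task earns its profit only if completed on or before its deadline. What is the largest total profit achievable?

Profit order: E=83 C=80 H=77 G=72 B=59 I=32 A=19 J=15 F=14 D=10
Assign: E→slot 6, C→slot 8, H→slot 1, G→slot 5, B→slot 3, I→slot 7, A→slot 4, J→slot 2, F skipped, D skipped.
Slots: [1:H] [2:J] [3:B] [4:A] [5:G] [6:E] [7:I] [8:C]
Profit = 77 + 15 + 59 + 19 + 72 + 83 + 32 + 80 = 437

437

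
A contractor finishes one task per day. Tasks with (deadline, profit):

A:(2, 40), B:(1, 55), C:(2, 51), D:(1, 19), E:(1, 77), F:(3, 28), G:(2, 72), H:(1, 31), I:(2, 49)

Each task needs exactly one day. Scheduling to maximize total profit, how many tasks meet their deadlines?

Sort by profit descending; place each in the latest free slot ≤ its deadline.
Profit order: E=77 G=72 B=55 C=51 I=49 A=40 H=31 F=28 D=19
Assign: E→slot 1, G→slot 2, B skipped, C skipped, I skipped, A skipped, H skipped, F→slot 3, D skipped.
Slots: [1:E] [2:G] [3:F]
3 of 9 scheduled.

3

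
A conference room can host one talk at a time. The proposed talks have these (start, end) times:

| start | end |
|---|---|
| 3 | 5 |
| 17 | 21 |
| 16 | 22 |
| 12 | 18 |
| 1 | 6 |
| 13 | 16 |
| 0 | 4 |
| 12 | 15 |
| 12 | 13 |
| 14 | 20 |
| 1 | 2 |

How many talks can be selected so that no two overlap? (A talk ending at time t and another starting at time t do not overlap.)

5

Sort by end time and greedily take each interval whose start is ≥ the last chosen end.
Sorted by end: (1,2)  (0,4)  (3,5)  (1,6)  (12,13)  (12,15)  (13,16)  (12,18)  (14,20)  (17,21)  (16,22)
take (1,2); skip (0,4); take (3,5); take (12,13); take (13,16); take (17,21).
Selected 5 talks.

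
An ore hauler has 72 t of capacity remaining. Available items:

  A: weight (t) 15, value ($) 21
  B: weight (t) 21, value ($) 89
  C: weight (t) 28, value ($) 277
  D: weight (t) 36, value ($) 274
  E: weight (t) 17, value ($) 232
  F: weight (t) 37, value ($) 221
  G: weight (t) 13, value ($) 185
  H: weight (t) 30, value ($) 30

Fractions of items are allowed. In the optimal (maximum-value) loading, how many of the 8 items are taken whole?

3

Sort by value per unit weight and fill in that order.
Ratios (sorted): G 14.23, E 13.65, C 9.89, D 7.61, F 5.97, B 4.24, A 1.40, H 1.00
take G (13 @ 185); take E (17 @ 232); take C (28 @ 277); take 14/36 of D → 106.56. Capacity used 72/72.
3 item(s) taken whole; one partial (take 14/36 of D).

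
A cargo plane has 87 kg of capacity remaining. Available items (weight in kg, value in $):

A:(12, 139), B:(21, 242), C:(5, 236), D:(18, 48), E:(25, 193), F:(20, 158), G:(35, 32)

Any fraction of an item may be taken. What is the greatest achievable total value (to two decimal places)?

Greedy by value/weight ratio, highest first.
Ratios (sorted): C 47.20, A 11.58, B 11.52, F 7.90, E 7.72, D 2.67, G 0.91
take C (5 @ 236); take A (12 @ 139); take B (21 @ 242); take F (20 @ 158); take E (25 @ 193); take 4/18 of D → 10.67. Capacity used 87/87.
Total value = 978.67

978.67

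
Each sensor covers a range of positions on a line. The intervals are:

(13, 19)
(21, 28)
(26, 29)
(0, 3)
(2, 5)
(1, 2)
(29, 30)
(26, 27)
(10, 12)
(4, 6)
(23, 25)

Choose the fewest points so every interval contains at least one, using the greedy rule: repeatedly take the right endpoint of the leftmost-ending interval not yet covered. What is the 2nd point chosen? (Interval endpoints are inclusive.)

Sort by right endpoint; whenever an interval is uncovered, place a point at its right end.
Sorted: [1,2] [0,3] [2,5] [4,6] [10,12] [13,19] [23,25] [26,27] [21,28] [26,29] [29,30]
{[1,2],[0,3],[2,5]} hit by 2; {[4,6]} hit by 6; {[10,12]} hit by 12; {[13,19]} hit by 19; {[23,25]} hit by 25; {[26,27],[21,28],[26,29]} hit by 27; {[29,30]} hit by 30.
Points: 2, 6, 12, 19, 25, 27, 30 (7 total).

6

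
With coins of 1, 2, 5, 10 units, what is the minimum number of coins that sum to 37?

Greedy: take as many of the largest coin as possible, then repeat with the remainder.
37 − 3×10→7 − 1×5→2 − 1×2→0
Total coins = 3 + 1 + 1 = 5

5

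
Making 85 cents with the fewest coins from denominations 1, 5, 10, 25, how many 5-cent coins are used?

85 = 3×25 + 1×10
Count of 5: 0

0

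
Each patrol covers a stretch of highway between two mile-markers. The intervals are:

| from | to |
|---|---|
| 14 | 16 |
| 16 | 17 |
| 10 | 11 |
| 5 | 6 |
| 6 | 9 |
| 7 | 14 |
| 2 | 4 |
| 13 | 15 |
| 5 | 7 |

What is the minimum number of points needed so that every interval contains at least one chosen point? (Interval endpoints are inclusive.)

5

Sorted: [2,4] [5,6] [5,7] [6,9] [10,11] [7,14] [13,15] [14,16] [16,17]
{[2,4]} hit by 4; {[5,6],[5,7],[6,9]} hit by 6; {[10,11],[7,14]} hit by 11; {[13,15],[14,16]} hit by 15; {[16,17]} hit by 17.
Points: 4, 6, 11, 15, 17 (5 total).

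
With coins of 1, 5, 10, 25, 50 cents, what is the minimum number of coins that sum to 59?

59 − 1×50→9 − 1×5→4 − 4×1→0
Total coins = 1 + 1 + 4 = 6

6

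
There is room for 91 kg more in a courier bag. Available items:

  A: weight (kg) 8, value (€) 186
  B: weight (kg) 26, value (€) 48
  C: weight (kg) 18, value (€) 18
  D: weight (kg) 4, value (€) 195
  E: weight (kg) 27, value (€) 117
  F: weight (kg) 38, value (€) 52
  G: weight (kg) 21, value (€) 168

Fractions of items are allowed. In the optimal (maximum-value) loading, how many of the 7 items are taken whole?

Greedy by value/weight ratio, highest first.
Order: D (195/4=48.75) > A (186/8=23.25) > G (168/21=8.00) > E (117/27=4.33) > B (48/26=1.85) > F (52/38=1.37) > C (18/18=1.00)
Fill: take D (4 @ 195) → take A (8 @ 186) → take G (21 @ 168) → take E (27 @ 117) → take B (26 @ 48) → take 5/38 of F → 6.84; 91/91 used.
5 item(s) taken whole; one partial (take 5/38 of F).

5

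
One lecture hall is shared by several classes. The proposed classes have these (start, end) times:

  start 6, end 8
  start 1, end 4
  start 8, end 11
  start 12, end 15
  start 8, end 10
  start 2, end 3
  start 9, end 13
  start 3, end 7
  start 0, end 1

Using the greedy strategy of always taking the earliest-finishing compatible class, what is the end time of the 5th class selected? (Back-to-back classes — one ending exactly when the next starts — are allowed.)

By end time: (0,1), (2,3), (1,4), (3,7), (6,8), (8,10), (8,11), (9,13), (12,15).
Pick (0,1); next start ≥ 1 → (2,3); next start ≥ 3 → (3,7); next start ≥ 7 → (8,10); next start ≥ 10 → (12,15).
Selected: (0,1) (2,3) (3,7) (8,10) (12,15)

15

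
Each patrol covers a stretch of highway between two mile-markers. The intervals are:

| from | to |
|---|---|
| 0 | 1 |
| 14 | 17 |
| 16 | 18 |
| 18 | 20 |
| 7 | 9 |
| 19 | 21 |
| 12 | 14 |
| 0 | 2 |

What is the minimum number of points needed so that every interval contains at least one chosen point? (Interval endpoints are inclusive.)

Sort by right endpoint; whenever an interval is uncovered, place a point at its right end.
Sorted: [0,1] [0,2] [7,9] [12,14] [14,17] [16,18] [18,20] [19,21]
{[0,1],[0,2]} hit by 1; {[7,9]} hit by 9; {[12,14],[14,17]} hit by 14; {[16,18],[18,20]} hit by 18; {[19,21]} hit by 21.
Points: 1, 9, 14, 18, 21 (5 total).

5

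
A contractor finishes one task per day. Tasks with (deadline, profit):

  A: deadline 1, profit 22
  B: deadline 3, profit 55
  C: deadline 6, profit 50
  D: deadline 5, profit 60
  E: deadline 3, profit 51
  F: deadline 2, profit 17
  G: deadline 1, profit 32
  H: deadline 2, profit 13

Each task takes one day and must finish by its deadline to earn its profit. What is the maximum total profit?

248

By profit: D(d5,60), B(d3,55), E(d3,51), C(d6,50), G(d1,32), A(d1,22), F(d2,17), H(d2,13)
D→slot 5; B→slot 3; E→slot 2; C→slot 6; G→slot 1; A skipped; F skipped; H skipped.
Profit = 32 + 51 + 55 + 60 + 50 = 248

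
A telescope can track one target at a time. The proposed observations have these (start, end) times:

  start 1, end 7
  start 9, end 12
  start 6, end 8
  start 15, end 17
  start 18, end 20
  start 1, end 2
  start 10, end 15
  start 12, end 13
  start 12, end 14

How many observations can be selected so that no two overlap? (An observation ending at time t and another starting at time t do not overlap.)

6

By end time: (1,2), (1,7), (6,8), (9,12), (12,13), (12,14), (10,15), (15,17), (18,20).
Pick (1,2); next start ≥ 2 → (6,8); next start ≥ 8 → (9,12); next start ≥ 12 → (12,13); next start ≥ 13 → (15,17); next start ≥ 17 → (18,20).
Selected 6 observations.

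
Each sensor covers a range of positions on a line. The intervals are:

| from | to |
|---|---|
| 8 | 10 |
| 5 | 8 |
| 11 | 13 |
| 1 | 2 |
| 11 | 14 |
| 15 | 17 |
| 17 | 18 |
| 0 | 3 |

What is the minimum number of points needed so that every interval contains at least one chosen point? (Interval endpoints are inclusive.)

Process intervals by earliest right end; each time one isn't hit yet, stab at its right endpoint.
By right end: [1,2]  [0,3]  [5,8]  [8,10]  [11,13]  [11,14]  [15,17]  [17,18]
[1,2] uncovered → point at 2; [5,8] uncovered → point at 8; [11,13] uncovered → point at 13; [15,17] uncovered → point at 17.
Points: 2, 8, 13, 17 (4 total).

4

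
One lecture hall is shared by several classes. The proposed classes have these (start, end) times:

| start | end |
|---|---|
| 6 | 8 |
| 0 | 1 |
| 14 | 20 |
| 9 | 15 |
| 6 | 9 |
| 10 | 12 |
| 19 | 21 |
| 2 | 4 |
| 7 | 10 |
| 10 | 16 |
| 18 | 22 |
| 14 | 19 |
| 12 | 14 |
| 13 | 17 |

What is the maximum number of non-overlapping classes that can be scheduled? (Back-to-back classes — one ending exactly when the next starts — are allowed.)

7

Order by finish time; keep every interval that doesn't clash with the previous kept one.
By end time: (0,1), (2,4), (6,8), (6,9), (7,10), (10,12), (12,14), (9,15), (10,16), (13,17), (14,19), (14,20), (19,21), (18,22).
Pick (0,1); next start ≥ 1 → (2,4); next start ≥ 4 → (6,8); next start ≥ 8 → (10,12); next start ≥ 12 → (12,14); next start ≥ 14 → (14,19); next start ≥ 19 → (19,21).
Selected 7 classes.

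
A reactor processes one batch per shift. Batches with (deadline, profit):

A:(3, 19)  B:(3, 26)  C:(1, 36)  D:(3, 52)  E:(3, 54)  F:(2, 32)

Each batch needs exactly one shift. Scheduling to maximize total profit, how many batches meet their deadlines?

3

Sort by profit descending; place each in the latest free slot ≤ its deadline.
By profit: E(d3,54), D(d3,52), C(d1,36), F(d2,32), B(d3,26), A(d3,19)
E→slot 3; D→slot 2; C→slot 1; F skipped; B skipped; A skipped.
3 of 6 scheduled.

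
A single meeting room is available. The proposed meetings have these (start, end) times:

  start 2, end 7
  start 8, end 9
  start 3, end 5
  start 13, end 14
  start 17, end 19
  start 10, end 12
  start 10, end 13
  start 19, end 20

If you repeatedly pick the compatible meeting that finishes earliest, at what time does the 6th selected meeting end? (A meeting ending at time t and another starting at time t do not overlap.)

20

Sort by end time and greedily take each interval whose start is ≥ the last chosen end.
Sorted by end: (3,5)  (2,7)  (8,9)  (10,12)  (10,13)  (13,14)  (17,19)  (19,20)
take (3,5); skip (2,7); take (8,9); take (10,12); take (13,14); take (17,19); take (19,20).
Selected: (3,5) (8,9) (10,12) (13,14) (17,19) (19,20)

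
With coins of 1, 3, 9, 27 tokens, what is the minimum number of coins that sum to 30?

Greedy: take as many of the largest coin as possible, then repeat with the remainder.
30 = 1×27 + 1×3
Total coins = 1 + 1 = 2

2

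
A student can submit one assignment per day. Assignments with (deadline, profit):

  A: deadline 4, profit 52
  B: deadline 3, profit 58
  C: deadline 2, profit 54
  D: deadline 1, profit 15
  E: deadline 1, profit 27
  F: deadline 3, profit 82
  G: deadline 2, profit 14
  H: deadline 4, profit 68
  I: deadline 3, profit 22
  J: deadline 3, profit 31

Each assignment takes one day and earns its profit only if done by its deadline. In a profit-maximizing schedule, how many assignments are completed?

Sort by profit descending; place each in the latest free slot ≤ its deadline.
By profit: F(d3,82), H(d4,68), B(d3,58), C(d2,54), A(d4,52), J(d3,31), E(d1,27), I(d3,22), D(d1,15), G(d2,14)
F→slot 3; H→slot 4; B→slot 2; C→slot 1; A skipped; J skipped; E skipped; I skipped; D skipped; G skipped.
4 of 10 scheduled.

4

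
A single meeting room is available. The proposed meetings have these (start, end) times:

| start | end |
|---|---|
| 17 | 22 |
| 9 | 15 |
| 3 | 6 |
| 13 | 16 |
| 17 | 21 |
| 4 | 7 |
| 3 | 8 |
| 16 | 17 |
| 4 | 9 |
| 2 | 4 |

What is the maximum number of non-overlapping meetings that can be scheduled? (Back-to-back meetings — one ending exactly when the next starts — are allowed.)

Order by finish time; keep every interval that doesn't clash with the previous kept one.
Sorted by end: (2,4)  (3,6)  (4,7)  (3,8)  (4,9)  (9,15)  (13,16)  (16,17)  (17,21)  (17,22)
take (2,4); skip (3,6); take (4,7); take (9,15); take (16,17); take (17,21).
Selected 5 meetings.

5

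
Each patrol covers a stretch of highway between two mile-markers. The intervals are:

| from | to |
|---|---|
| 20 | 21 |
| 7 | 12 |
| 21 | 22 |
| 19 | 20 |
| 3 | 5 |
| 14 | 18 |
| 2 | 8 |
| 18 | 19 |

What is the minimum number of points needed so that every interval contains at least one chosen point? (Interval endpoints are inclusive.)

Process intervals by earliest right end; each time one isn't hit yet, stab at its right endpoint.
By right end: [3,5]  [2,8]  [7,12]  [14,18]  [18,19]  [19,20]  [20,21]  [21,22]
[3,5] uncovered → point at 5; [7,12] uncovered → point at 12; [14,18] uncovered → point at 18; [19,20] uncovered → point at 20; [21,22] uncovered → point at 22.
Points: 5, 12, 18, 20, 22 (5 total).

5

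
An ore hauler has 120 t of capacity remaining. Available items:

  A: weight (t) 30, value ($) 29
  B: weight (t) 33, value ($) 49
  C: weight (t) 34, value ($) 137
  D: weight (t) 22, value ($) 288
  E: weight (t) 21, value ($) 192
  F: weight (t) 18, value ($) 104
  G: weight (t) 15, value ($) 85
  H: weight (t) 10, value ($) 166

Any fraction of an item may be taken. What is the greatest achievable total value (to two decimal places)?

972.00

Greedy by value/weight ratio, highest first.
Order: H (166/10=16.60) > D (288/22=13.09) > E (192/21=9.14) > F (104/18=5.78) > G (85/15=5.67) > C (137/34=4.03) > B (49/33=1.48) > A (29/30=0.97)
Fill: take H (10 @ 166) → take D (22 @ 288) → take E (21 @ 192) → take F (18 @ 104) → take G (15 @ 85) → take C (34 @ 137); 120/120 used.
Total value = 972.00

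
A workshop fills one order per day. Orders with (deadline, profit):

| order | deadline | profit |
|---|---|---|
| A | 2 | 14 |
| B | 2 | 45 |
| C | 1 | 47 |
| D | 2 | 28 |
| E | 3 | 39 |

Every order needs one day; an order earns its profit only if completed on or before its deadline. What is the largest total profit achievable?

Profit order: C=47 B=45 E=39 D=28 A=14
Assign: C→slot 1, B→slot 2, E→slot 3, D skipped, A skipped.
Slots: [1:C] [2:B] [3:E]
Profit = 47 + 45 + 39 = 131

131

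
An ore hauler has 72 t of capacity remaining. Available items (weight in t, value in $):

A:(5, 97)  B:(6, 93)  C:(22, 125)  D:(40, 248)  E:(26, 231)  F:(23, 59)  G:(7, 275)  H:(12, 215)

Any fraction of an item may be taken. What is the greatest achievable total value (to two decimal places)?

Greedy by value/weight ratio, highest first.
Order: G (275/7=39.29) > A (97/5=19.40) > H (215/12=17.92) > B (93/6=15.50) > E (231/26=8.88) > D (248/40=6.20) > C (125/22=5.68) > F (59/23=2.57)
Fill: take G (7 @ 275) → take A (5 @ 97) → take H (12 @ 215) → take B (6 @ 93) → take E (26 @ 231) → take 16/40 of D → 99.20; 72/72 used.
Total value = 1010.20

1010.20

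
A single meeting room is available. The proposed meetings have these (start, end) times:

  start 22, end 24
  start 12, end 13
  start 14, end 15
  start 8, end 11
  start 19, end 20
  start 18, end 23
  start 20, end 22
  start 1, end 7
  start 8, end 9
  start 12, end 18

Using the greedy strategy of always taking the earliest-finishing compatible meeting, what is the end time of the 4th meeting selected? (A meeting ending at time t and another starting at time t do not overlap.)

15

By end time: (1,7), (8,9), (8,11), (12,13), (14,15), (12,18), (19,20), (20,22), (18,23), (22,24).
Pick (1,7); next start ≥ 7 → (8,9); next start ≥ 9 → (12,13); next start ≥ 13 → (14,15); next start ≥ 15 → (19,20); next start ≥ 20 → (20,22); next start ≥ 22 → (22,24).
Selected: (1,7) (8,9) (12,13) (14,15) (19,20) (20,22) (22,24)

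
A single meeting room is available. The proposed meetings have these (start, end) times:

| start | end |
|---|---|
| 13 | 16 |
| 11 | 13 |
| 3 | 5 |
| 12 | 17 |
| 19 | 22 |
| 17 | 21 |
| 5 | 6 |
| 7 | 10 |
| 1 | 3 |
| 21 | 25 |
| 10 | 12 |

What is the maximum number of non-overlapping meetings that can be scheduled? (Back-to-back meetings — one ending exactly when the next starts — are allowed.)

By end time: (1,3), (3,5), (5,6), (7,10), (10,12), (11,13), (13,16), (12,17), (17,21), (19,22), (21,25).
Pick (1,3); next start ≥ 3 → (3,5); next start ≥ 5 → (5,6); next start ≥ 6 → (7,10); next start ≥ 10 → (10,12); next start ≥ 12 → (13,16); next start ≥ 16 → (17,21); next start ≥ 21 → (21,25).
Selected 8 meetings.

8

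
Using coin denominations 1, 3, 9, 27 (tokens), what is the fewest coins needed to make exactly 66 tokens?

4

Greedy: take as many of the largest coin as possible, then repeat with the remainder.
66 − 2×27→12 − 1×9→3 − 1×3→0
Total coins = 2 + 1 + 1 = 4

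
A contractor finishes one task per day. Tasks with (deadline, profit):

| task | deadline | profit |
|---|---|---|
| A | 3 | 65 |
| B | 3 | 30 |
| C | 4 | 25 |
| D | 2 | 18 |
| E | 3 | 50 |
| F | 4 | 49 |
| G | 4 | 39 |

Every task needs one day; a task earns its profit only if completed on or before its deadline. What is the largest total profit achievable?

203

Take jobs in profit order; each goes to the latest open slot no later than its deadline.
By profit: A(d3,65), E(d3,50), F(d4,49), G(d4,39), B(d3,30), C(d4,25), D(d2,18)
A→slot 3; E→slot 2; F→slot 4; G→slot 1; B skipped; C skipped; D skipped.
Profit = 39 + 50 + 65 + 49 = 203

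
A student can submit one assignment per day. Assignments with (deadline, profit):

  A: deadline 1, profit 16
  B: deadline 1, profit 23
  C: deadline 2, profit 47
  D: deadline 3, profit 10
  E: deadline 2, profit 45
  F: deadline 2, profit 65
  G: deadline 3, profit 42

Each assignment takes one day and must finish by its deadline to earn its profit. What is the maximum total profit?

By profit: F(d2,65), C(d2,47), E(d2,45), G(d3,42), B(d1,23), A(d1,16), D(d3,10)
F→slot 2; C→slot 1; E skipped; G→slot 3; B skipped; A skipped; D skipped.
Profit = 47 + 65 + 42 = 154

154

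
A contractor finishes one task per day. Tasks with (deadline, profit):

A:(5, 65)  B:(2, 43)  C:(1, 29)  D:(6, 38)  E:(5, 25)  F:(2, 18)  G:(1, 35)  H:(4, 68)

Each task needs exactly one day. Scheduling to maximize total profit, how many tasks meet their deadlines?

6

Take jobs in profit order; each goes to the latest open slot no later than its deadline.
By profit: H(d4,68), A(d5,65), B(d2,43), D(d6,38), G(d1,35), C(d1,29), E(d5,25), F(d2,18)
H→slot 4; A→slot 5; B→slot 2; D→slot 6; G→slot 1; C skipped; E→slot 3; F skipped.
6 of 8 scheduled.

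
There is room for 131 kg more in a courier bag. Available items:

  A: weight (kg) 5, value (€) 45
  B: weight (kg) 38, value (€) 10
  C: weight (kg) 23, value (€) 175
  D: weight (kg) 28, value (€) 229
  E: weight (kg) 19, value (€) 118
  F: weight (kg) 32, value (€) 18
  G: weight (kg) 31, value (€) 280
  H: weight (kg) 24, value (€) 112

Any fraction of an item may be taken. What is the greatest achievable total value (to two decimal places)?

959.56

Greedy by value/weight ratio, highest first.
Order: G (280/31=9.03) > A (45/5=9.00) > D (229/28=8.18) > C (175/23=7.61) > E (118/19=6.21) > H (112/24=4.67) > F (18/32=0.56) > B (10/38=0.26)
Fill: take G (31 @ 280) → take A (5 @ 45) → take D (28 @ 229) → take C (23 @ 175) → take E (19 @ 118) → take H (24 @ 112) → take 1/32 of F → 0.56; 131/131 used.
Total value = 959.56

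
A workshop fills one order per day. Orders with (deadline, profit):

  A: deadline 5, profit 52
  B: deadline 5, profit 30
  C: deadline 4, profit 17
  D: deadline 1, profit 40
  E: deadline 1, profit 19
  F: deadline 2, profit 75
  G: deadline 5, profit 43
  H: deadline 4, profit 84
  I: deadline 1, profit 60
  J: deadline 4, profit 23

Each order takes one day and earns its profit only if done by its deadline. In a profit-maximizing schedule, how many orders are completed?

Profit order: H=84 F=75 I=60 A=52 G=43 D=40 B=30 J=23 E=19 C=17
Assign: H→slot 4, F→slot 2, I→slot 1, A→slot 5, G→slot 3, D skipped, B skipped, J skipped, E skipped, C skipped.
Slots: [1:I] [2:F] [3:G] [4:H] [5:A]
5 of 10 scheduled.

5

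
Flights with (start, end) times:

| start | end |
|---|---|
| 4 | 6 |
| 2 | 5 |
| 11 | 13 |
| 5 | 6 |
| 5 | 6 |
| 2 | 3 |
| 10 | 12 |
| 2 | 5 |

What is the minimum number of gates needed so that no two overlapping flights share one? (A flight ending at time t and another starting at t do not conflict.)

Events (time:±→running): 2:+→1 2:+→2 2:+→3 … peak 3.

3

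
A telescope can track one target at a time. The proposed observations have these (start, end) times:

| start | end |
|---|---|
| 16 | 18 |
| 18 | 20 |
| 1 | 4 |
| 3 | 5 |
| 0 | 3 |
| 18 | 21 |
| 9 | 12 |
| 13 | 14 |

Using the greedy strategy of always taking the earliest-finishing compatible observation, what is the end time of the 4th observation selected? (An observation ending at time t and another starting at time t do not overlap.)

By end time: (0,3), (1,4), (3,5), (9,12), (13,14), (16,18), (18,20), (18,21).
Pick (0,3); next start ≥ 3 → (3,5); next start ≥ 5 → (9,12); next start ≥ 12 → (13,14); next start ≥ 14 → (16,18); next start ≥ 18 → (18,20).
Selected: (0,3) (3,5) (9,12) (13,14) (16,18) (18,20)

14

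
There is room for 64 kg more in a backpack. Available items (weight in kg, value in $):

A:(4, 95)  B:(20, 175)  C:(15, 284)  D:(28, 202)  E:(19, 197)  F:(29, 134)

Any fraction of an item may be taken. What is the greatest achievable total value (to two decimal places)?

Ratios (sorted): A 23.75, C 18.93, E 10.37, B 8.75, D 7.21, F 4.62
take A (4 @ 95); take C (15 @ 284); take E (19 @ 197); take B (20 @ 175); take 6/28 of D → 43.29. Capacity used 64/64.
Total value = 794.29

794.29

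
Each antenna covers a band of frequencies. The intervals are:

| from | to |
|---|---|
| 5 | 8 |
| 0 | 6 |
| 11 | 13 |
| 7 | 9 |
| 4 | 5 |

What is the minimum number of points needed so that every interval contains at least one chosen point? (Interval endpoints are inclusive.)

Process intervals by earliest right end; each time one isn't hit yet, stab at its right endpoint.
By right end: [4,5]  [0,6]  [5,8]  [7,9]  [11,13]
[4,5] uncovered → point at 5; [7,9] uncovered → point at 9; [11,13] uncovered → point at 13.
Points: 5, 9, 13 (3 total).

3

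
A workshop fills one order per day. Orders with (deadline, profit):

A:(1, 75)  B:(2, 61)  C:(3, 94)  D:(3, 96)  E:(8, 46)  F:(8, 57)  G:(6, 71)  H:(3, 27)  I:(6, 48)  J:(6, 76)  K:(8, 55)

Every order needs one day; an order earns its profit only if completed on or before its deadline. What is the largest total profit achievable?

572

By profit: D(d3,96), C(d3,94), J(d6,76), A(d1,75), G(d6,71), B(d2,61), F(d8,57), K(d8,55), I(d6,48), E(d8,46), H(d3,27)
D→slot 3; C→slot 2; J→slot 6; A→slot 1; G→slot 5; B skipped; F→slot 8; K→slot 7; I→slot 4; E skipped; H skipped.
Profit = 75 + 94 + 96 + 48 + 71 + 76 + 55 + 57 = 572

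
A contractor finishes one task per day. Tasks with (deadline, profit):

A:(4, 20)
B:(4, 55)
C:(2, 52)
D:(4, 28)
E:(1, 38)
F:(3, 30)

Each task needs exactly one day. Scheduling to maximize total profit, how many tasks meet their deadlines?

4

By profit: B(d4,55), C(d2,52), E(d1,38), F(d3,30), D(d4,28), A(d4,20)
B→slot 4; C→slot 2; E→slot 1; F→slot 3; D skipped; A skipped.
4 of 6 scheduled.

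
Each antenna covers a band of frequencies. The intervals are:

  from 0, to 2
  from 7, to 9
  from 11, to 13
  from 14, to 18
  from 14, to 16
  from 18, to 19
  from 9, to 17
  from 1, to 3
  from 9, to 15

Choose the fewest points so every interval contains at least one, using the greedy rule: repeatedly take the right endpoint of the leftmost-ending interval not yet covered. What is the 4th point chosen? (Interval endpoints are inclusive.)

Sort by right endpoint; whenever an interval is uncovered, place a point at its right end.
By right end: [0,2]  [1,3]  [7,9]  [11,13]  [9,15]  [14,16]  [9,17]  [14,18]  [18,19]
[0,2] uncovered → point at 2; [7,9] uncovered → point at 9; [11,13] uncovered → point at 13; [14,16] uncovered → point at 16; [18,19] uncovered → point at 19.
Points: 2, 9, 13, 16, 19 (5 total).

16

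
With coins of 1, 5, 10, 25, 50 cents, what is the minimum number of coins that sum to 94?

Use the largest denomination that fits, subtract, and repeat.
94 = 1×50 + 1×25 + 1×10 + 1×5 + 4×1
Total coins = 1 + 1 + 1 + 1 + 4 = 8

8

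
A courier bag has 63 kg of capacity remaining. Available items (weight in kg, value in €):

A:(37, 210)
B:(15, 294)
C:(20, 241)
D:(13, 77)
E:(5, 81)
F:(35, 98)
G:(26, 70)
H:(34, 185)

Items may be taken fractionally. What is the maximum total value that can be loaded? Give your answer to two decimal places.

Greedy by value/weight ratio, highest first.
Ratios (sorted): B 19.60, E 16.20, C 12.05, D 5.92, A 5.68, H 5.44, F 2.80, G 2.69
take B (15 @ 294); take E (5 @ 81); take C (20 @ 241); take D (13 @ 77); take 10/37 of A → 56.76. Capacity used 63/63.
Total value = 749.76

749.76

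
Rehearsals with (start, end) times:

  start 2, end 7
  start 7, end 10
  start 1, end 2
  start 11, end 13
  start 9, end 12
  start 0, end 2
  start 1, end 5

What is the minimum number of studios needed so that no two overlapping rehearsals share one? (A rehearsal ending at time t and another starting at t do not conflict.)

3

starts: [0, 1, 1, 2, 7, 9, 11]
ends:   [2, 2, 5, 7, 10, 12, 13]
s0→1 s1→2 s1→3  — peak 3.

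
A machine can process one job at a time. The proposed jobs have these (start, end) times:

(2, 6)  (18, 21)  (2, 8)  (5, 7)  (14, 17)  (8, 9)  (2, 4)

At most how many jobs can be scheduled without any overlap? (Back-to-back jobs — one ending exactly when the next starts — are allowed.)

5

Sort by end time and greedily take each interval whose start is ≥ the last chosen end.
Sorted by end: (2,4)  (2,6)  (5,7)  (2,8)  (8,9)  (14,17)  (18,21)
take (2,4); skip (2,6); take (5,7); skip (2,8); take (8,9); take (14,17); take (18,21).
Selected 5 jobs.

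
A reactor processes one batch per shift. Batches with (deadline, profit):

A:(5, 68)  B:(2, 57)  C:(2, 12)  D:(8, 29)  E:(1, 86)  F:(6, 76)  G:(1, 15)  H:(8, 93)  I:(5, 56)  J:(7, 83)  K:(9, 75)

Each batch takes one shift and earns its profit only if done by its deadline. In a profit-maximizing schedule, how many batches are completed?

9

Take jobs in profit order; each goes to the latest open slot no later than its deadline.
By profit: H(d8,93), E(d1,86), J(d7,83), F(d6,76), K(d9,75), A(d5,68), B(d2,57), I(d5,56), D(d8,29), G(d1,15), C(d2,12)
H→slot 8; E→slot 1; J→slot 7; F→slot 6; K→slot 9; A→slot 5; B→slot 2; I→slot 4; D→slot 3; G skipped; C skipped.
9 of 11 scheduled.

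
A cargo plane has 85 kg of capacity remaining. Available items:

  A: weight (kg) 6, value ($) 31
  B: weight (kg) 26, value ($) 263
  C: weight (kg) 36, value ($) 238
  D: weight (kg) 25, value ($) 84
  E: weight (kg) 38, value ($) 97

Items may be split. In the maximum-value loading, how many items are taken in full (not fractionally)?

Sort by value per unit weight and fill in that order.
Ratios (sorted): B 10.12, C 6.61, A 5.17, D 3.36, E 2.55
take B (26 @ 263); take C (36 @ 238); take A (6 @ 31); take 17/25 of D → 57.12. Capacity used 85/85.
3 item(s) taken whole; one partial (take 17/25 of D).

3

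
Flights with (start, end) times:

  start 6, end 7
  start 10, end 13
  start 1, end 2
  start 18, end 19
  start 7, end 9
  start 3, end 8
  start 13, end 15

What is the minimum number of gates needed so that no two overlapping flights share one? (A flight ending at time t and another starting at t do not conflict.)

The answer is the maximum number of intervals overlapping at any instant.
starts: [1, 3, 6, 7, 10, 13, 18]
ends:   [2, 7, 8, 9, 13, 15, 19]
s1→1 e2→0 s3→1 s6→2  — peak 2.

2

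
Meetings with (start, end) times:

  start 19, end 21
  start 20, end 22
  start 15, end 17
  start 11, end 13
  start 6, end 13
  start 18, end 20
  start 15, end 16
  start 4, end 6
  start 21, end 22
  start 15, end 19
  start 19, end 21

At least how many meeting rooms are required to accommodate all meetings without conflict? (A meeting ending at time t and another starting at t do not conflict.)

3

The answer is the maximum number of intervals overlapping at any instant.
Events (time:±→running): 4:+→1 6:-→0 6:+→1 11:+→2 13:-→1 13:-→0 15:+→1 15:+→2 15:+→3 … peak 3.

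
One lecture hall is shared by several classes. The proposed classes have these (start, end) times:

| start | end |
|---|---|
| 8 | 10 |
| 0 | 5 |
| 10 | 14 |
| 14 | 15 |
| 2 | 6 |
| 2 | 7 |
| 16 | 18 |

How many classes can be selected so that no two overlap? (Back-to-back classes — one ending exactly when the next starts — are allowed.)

By end time: (0,5), (2,6), (2,7), (8,10), (10,14), (14,15), (16,18).
Pick (0,5); next start ≥ 5 → (8,10); next start ≥ 10 → (10,14); next start ≥ 14 → (14,15); next start ≥ 15 → (16,18).
Selected 5 classes.

5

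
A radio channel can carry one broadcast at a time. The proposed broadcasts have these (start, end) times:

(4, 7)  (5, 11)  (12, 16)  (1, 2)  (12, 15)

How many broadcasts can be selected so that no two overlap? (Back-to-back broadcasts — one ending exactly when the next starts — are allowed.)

3

By end time: (1,2), (4,7), (5,11), (12,15), (12,16).
Pick (1,2); next start ≥ 2 → (4,7); next start ≥ 7 → (12,15).
Selected 3 broadcasts.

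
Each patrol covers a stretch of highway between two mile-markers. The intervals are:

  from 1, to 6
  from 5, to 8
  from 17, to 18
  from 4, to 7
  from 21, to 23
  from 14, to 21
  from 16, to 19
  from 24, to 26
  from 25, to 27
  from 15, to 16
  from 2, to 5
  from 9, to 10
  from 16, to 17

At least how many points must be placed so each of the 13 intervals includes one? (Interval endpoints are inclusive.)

Sort by right endpoint; whenever an interval is uncovered, place a point at its right end.
Sorted: [2,5] [1,6] [4,7] [5,8] [9,10] [15,16] [16,17] [17,18] [16,19] [14,21] [21,23] [24,26] [25,27]
{[2,5],[1,6],[4,7],[5,8]} hit by 5; {[9,10]} hit by 10; {[15,16],[16,17]} hit by 16; {[17,18],[16,19],[14,21]} hit by 18; {[21,23]} hit by 23; {[24,26],[25,27]} hit by 26.
Points: 5, 10, 16, 18, 23, 26 (6 total).

6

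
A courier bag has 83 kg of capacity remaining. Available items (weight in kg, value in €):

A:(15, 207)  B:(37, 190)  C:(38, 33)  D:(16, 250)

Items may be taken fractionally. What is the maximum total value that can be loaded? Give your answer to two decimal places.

Order: D (250/16=15.62) > A (207/15=13.80) > B (190/37=5.14) > C (33/38=0.87)
Fill: take D (16 @ 250) → take A (15 @ 207) → take B (37 @ 190) → take 15/38 of C → 13.03; 83/83 used.
Total value = 660.03

660.03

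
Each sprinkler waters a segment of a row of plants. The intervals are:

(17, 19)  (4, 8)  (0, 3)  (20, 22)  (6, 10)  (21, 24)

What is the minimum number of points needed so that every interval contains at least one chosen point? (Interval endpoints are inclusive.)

4

Sort by right endpoint; whenever an interval is uncovered, place a point at its right end.
Sorted: [0,3] [4,8] [6,10] [17,19] [20,22] [21,24]
{[0,3]} hit by 3; {[4,8],[6,10]} hit by 8; {[17,19]} hit by 19; {[20,22],[21,24]} hit by 22.
Points: 3, 8, 19, 22 (4 total).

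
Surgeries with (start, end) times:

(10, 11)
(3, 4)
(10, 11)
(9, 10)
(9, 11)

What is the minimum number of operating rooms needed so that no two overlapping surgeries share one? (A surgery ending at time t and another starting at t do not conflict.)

starts: [3, 9, 9, 10, 10]
ends:   [4, 10, 11, 11, 11]
s3→1 e4→0 s9→1 s9→2 e10→1 s10→2 s10→3  — peak 3.

3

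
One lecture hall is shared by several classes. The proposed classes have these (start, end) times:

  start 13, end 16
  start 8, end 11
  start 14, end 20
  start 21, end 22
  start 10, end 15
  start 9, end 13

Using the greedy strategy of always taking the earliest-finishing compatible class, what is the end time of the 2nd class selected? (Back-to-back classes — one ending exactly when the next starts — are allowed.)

Sorted by end: (8,11)  (9,13)  (10,15)  (13,16)  (14,20)  (21,22)
take (8,11); skip (10,15); take (13,16); take (21,22).
Selected: (8,11) (13,16) (21,22)

16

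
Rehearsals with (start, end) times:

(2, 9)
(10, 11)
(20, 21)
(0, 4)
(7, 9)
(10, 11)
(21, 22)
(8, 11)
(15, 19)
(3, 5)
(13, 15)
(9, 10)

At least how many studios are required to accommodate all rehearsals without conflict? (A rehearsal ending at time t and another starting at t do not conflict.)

Count concurrent intervals with a sweep; the peak is the room count.
Events (time:±→running): 0:+→1 2:+→2 3:+→3 … peak 3.

3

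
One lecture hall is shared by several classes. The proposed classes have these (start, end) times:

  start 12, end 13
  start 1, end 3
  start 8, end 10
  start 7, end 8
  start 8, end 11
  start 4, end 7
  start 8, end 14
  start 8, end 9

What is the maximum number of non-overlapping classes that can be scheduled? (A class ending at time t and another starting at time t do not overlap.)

5

Sorted by end: (1,3)  (4,7)  (7,8)  (8,9)  (8,10)  (8,11)  (12,13)  (8,14)
take (1,3); take (4,7); take (7,8); take (8,9); skip (8,11); take (12,13).
Selected 5 classes.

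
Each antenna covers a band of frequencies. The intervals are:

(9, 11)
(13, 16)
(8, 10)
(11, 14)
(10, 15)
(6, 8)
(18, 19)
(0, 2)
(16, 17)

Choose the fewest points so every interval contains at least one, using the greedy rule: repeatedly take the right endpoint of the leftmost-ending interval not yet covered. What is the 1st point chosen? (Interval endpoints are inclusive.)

Sort by right endpoint; whenever an interval is uncovered, place a point at its right end.
By right end: [0,2]  [6,8]  [8,10]  [9,11]  [11,14]  [10,15]  [13,16]  [16,17]  [18,19]
[0,2] uncovered → point at 2; [6,8] uncovered → point at 8; [9,11] uncovered → point at 11; [13,16] uncovered → point at 16; [18,19] uncovered → point at 19.
Points: 2, 8, 11, 16, 19 (5 total).

2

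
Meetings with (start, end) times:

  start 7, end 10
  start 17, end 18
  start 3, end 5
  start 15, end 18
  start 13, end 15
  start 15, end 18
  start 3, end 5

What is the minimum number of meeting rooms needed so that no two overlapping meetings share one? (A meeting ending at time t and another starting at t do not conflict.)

3

Count concurrent intervals with a sweep; the peak is the room count.
starts: [3, 3, 7, 13, 15, 15, 17]
ends:   [5, 5, 10, 15, 18, 18, 18]
s3→1 s3→2 e5→1 e5→0 s7→1 e10→0 s13→1 e15→0 s15→1 s15→2 s17→3  — peak 3.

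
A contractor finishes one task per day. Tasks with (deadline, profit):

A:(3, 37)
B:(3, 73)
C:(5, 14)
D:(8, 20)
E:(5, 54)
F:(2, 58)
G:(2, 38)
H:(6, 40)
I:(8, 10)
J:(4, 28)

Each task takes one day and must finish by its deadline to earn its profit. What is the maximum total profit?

321

Sort by profit descending; place each in the latest free slot ≤ its deadline.
Profit order: B=73 F=58 E=54 H=40 G=38 A=37 J=28 D=20 C=14 I=10
Assign: B→slot 3, F→slot 2, E→slot 5, H→slot 6, G→slot 1, A skipped, J→slot 4, D→slot 8, C skipped, I→slot 7.
Slots: [1:G] [2:F] [3:B] [4:J] [5:E] [6:H] [7:I] [8:D]
Profit = 38 + 58 + 73 + 28 + 54 + 40 + 10 + 20 = 321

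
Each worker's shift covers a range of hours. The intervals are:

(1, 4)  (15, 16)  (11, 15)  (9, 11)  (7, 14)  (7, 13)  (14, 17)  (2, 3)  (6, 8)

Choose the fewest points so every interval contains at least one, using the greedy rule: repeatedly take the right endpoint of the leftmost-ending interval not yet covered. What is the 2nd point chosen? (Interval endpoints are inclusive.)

8

Sort by right endpoint; whenever an interval is uncovered, place a point at its right end.
By right end: [2,3]  [1,4]  [6,8]  [9,11]  [7,13]  [7,14]  [11,15]  [15,16]  [14,17]
[2,3] uncovered → point at 3; [6,8] uncovered → point at 8; [9,11] uncovered → point at 11; [15,16] uncovered → point at 16.
Points: 3, 8, 11, 16 (4 total).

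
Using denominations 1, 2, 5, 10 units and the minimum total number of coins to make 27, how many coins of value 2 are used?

Use the largest denomination that fits, subtract, and repeat.
27 − 2×10→7 − 1×5→2 − 1×2→0
Count of 2: 1

1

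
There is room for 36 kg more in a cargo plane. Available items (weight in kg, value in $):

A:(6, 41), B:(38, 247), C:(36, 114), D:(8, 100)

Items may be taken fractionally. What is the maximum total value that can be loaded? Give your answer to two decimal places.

284.00

Ratios (sorted): D 12.50, A 6.83, B 6.50, C 3.17
take D (8 @ 100); take A (6 @ 41); take 22/38 of B → 143.00. Capacity used 36/36.
Total value = 284.00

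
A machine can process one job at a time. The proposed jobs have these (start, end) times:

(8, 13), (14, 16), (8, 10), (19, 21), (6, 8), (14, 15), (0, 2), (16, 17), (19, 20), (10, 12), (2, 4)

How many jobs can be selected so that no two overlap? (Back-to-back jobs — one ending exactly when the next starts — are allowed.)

Order by finish time; keep every interval that doesn't clash with the previous kept one.
Sorted by end: (0,2)  (2,4)  (6,8)  (8,10)  (10,12)  (8,13)  (14,15)  (14,16)  (16,17)  (19,20)  (19,21)
take (0,2); take (2,4); take (6,8); take (8,10); take (10,12); take (14,15); take (16,17); take (19,20).
Selected 8 jobs.

8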